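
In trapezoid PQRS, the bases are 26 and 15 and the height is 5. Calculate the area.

A trapezoid's area equals the midsegment times the height.
The midsegment is (26 + 15) / 2 = 41/2.
Area = 41/2 * 5 = 205/2.

205/2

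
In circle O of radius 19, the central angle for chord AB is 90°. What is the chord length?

Drop a perpendicular from the center to the chord, bisecting both the chord and the central angle.
Each half-chord = r sin(θ/2) = 19 sin(45°).
The full chord = 2 × 19 × sin(45°) = 19*sqrt(2).

19*sqrt(2)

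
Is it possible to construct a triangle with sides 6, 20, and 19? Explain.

Sort the sides: 6, 19, 20.
It suffices to check that the sum of the two smallest exceeds the largest:
6 + 19 = 25 > 20. ✓
Yes, a valid triangle can be formed.

Yes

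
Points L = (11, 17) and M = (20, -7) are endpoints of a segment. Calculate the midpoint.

M = ((x₁ + x₂)/2, (y₁ + y₂)/2)
= ((11 + 20)/2, (17 + -7)/2)
= (31/2, 10/2) = (31/2, 5)

(31/2, 5)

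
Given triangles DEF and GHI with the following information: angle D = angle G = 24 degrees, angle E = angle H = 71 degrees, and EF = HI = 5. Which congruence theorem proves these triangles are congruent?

The given information matches AAS: Two pairs of corresponding angles and a non-included side are equal (Angle-Angle-Side).

AAS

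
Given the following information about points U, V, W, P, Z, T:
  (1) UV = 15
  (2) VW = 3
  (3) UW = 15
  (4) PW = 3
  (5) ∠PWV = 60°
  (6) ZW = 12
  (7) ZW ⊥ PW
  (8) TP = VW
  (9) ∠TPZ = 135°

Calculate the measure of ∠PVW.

Step 1: By the law of cosines on triangle VWP: VP² = 3² + 3² − 2·3·3·cos(60°) = 9, so VP = 3.
Step 2: By the inverse law of cosines on triangle PVW: cos(∠PVW) = (3² + 3² − 3²) / (2·3·3) = 9/18 = 0.5, so ∠PVW = 60°.

Therefore, the measure of angle ∠PVW = 60°.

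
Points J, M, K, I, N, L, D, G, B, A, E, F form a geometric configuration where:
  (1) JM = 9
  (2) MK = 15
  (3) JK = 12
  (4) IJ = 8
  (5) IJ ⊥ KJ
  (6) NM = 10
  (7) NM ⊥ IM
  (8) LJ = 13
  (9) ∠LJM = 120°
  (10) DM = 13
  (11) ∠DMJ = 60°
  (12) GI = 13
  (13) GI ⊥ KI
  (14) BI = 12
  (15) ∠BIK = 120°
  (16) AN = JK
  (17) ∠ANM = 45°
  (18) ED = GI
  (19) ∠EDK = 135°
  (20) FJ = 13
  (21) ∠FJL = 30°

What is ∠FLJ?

Step 1: By the law of cosines on triangle LJF: LF² = 13² + 13² − 2·13·13·cos(30°) = 45.28, so LF ≈ 6.73.
Step 2: By the inverse law of cosines on triangle FLJ: cos(∠FLJ) = (6.73² + 13² − 13²) / (2·6.73·13) = 45.28/174.96 = 0.2588, so ∠FLJ = 75°.

Therefore, the measure of angle ∠FLJ = 75°.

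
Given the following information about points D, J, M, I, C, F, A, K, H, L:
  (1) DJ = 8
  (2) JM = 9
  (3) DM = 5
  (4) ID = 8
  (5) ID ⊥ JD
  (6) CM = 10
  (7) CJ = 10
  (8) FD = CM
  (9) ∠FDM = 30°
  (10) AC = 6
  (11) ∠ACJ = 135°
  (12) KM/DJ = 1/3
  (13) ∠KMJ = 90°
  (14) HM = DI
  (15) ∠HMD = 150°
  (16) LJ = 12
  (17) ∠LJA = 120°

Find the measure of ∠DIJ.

Step 1: By the law of cosines on triangle IDJ: IJ² = 8² + 8² − 2·8·8·cos(90°) = 128, so IJ = 8·√2.
Step 2: By the inverse law of cosines on triangle DIJ: cos(∠DIJ) = (8² + (8·√2)² − 8²) / (2·8·8·√2) = 128/181.02 = 0.7071, so ∠DIJ = 45°.

Therefore, the measure of angle ∠DIJ = 45°.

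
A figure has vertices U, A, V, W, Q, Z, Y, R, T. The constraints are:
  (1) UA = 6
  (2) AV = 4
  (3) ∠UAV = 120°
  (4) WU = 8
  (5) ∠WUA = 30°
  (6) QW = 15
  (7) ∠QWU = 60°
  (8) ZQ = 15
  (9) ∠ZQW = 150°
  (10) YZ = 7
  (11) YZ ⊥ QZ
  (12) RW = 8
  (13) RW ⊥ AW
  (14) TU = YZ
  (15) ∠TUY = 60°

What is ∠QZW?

Step 1: By the law of cosines on triangle ZQW: ZW² = 15² + 15² − 2·15·15·cos(150°) = 839.71, so ZW ≈ 28.98.
Step 2: By the inverse law of cosines on triangle QZW: cos(∠QZW) = (15² + 28.98² − 15²) / (2·15·28.98) = 839.71/869.33 = 0.9659, so ∠QZW = 15°.

Therefore, the measure of angle ∠QZW = 15°.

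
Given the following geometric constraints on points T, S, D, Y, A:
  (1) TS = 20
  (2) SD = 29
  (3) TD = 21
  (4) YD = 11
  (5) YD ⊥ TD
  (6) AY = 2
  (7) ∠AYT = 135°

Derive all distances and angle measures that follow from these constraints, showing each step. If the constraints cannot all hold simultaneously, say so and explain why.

The constraints are consistent.

Step 1: From TD = 21, DY = 11, and ∠TDY = 90°, by the law of cosines:
  TY² = TD² + DY² - 2·TD·DY·cos(90°) = 441 + 121 - 0 = 562
  TY ≈ 23.71

Step 2: From TD = 21, TS = 20, DS = 29, by the inverse law of cosines:
  cos(∠DTS) = (TD² + TS² - DS²) / (2·TD·TS)
  ∠DTS = 90°

Step 3: From SD = 29, ST = 20, DT = 21, by the inverse law of cosines:
  cos(∠DST) = (SD² + ST² - DT²) / (2·SD·ST)
  ∠DST = 46.4°

Step 4: From DS = 29, DT = 21, ST = 20, by the inverse law of cosines:
  cos(∠SDT) = (DS² + DT² - ST²) / (2·DS·DT)
  ∠SDT = 43.6°

Step 5: From TY = 23.71, YA = 2, and ∠TYA = 135°, by the law of cosines:
  TA² = TY² + YA² - 2·TY·YA·cos(135°) = 562 + 4 + 67.05 = 633.1
  TA ≈ 25.16

Step 6: From TD = 21, TY = 23.71, DY = 11, by the inverse law of cosines:
  cos(∠DTY) = (TD² + TY² - DY²) / (2·TD·TY)
  ∠DTY = 27.65°

Step 7: From YD = 11, YT = 23.71, DT = 21, by the inverse law of cosines:
  cos(∠DYT) = (YD² + YT² - DT²) / (2·YD·YT)
  ∠DYT = 62.35°

Step 8: From TA = 25.16, TY = 23.71, AY = 2, by the inverse law of cosines:
  cos(∠ATY) = (TA² + TY² - AY²) / (2·TA·TY)
  ∠ATY = 3.22°

Step 9: From AT = 25.16, AY = 2, TY = 23.71, by the inverse law of cosines:
  cos(∠TAY) = (AT² + AY² - TY²) / (2·AT·AY)
  ∠TAY = 41.78°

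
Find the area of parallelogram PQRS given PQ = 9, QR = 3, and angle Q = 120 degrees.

The area of a parallelogram equals the product of two adjacent sides times the sine of the included angle.
This is because the height equals 3 * sin(120°) = 3*sqrt(3)/2.
Area = 9 * 3*sqrt(3)/2 = 27*sqrt(3)/2

27*sqrt(3)/2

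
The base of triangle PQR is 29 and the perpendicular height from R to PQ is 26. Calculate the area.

A triangle's area is half the area of a rectangle with the same base and height.
Area = (1/2) * 29 * 26 = 377.

377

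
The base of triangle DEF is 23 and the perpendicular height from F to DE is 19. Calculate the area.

Area = (1/2) * base * height
Area = (1/2) * 23 * 19
Area = 437/2

437/2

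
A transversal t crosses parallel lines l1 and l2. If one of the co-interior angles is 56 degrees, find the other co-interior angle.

Co-interior angles (same-side interior) formed by parallel lines and a transversal are supplementary (sum to 180 degrees).
The given angle is 56 degrees.
The co-interior angle = 180 - 56 = 124 degrees.

124 degrees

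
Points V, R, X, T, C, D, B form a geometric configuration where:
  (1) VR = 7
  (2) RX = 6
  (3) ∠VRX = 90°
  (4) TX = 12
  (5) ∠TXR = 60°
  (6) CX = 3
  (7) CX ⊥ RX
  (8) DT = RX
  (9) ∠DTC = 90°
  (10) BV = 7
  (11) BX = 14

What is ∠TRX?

Step 1: By the law of cosines on triangle RXT: RT² = 6² + 12² − 2·6·12·cos(60°) = 108, so RT = 6·√3.
Step 2: By the inverse law of cosines on triangle TRX: cos(∠TRX) = ((6·√3)² + 6² − 12²) / (2·6·√3·6) = 0/124.71 = 0, so ∠TRX = 90°.

Therefore, the measure of angle ∠TRX = 90°.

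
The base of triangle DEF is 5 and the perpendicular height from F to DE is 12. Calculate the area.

Area = (1/2) * base * height
Area = (1/2) * 5 * 12
Area = 30

30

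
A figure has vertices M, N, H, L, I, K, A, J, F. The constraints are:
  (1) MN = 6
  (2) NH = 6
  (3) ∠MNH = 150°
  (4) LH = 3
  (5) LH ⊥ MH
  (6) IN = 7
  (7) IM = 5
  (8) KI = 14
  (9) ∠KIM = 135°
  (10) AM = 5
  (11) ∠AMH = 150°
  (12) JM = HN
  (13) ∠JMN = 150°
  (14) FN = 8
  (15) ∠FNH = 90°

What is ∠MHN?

Step 1: By the law of cosines on triangle HNM: HM² = 6² + 6² − 2·6·6·cos(150°) = 134.35, so HM ≈ 11.59.
Step 2: By the inverse law of cosines on triangle MHN: cos(∠MHN) = (11.59² + 6² − 6²) / (2·11.59·6) = 134.35/139.09 = 0.9659, so ∠MHN = 15°.

Therefore, the measure of angle ∠MHN = 15°.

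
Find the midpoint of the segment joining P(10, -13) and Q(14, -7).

M = ((x₁ + x₂)/2, (y₁ + y₂)/2)
= ((10 + 14)/2, (-13 + -7)/2)
= (24/2, -20/2) = (12, -10)

(12, -10)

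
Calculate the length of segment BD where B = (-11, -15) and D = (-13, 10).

The horizontal distance is |-13 - -11| = 2 and the vertical distance is |10 - -15| = 25.
By the Pythagorean theorem, d = sqrt(2^2 + 25^2) = sqrt(629).

sqrt(629)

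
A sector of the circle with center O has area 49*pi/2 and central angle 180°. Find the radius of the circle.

r² = 360 × 49*pi/2 / (π × 180) = 49, so r = 7.

7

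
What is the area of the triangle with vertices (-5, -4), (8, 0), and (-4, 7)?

Using the Shoelace formula for a triangle:
Area = (1/2)|x0(y1 - y2) + x1(y2 - y0) + x2(y0 - y1)|
Area = (1/2)|-5(0 - 7) + 8(7 - -4) + -4(-4 - 0)|
Area = (1/2)|35 + 88 + 16|
Area = (1/2)|139|
Area = (1/2)(139)
Area = 139/2

139/2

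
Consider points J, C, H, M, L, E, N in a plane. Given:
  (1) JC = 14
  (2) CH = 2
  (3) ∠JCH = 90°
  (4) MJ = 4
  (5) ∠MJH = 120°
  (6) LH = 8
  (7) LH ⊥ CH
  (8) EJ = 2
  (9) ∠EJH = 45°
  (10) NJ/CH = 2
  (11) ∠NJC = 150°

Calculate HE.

Step 1: By the law of cosines on triangle JCH: JH² = 14² + 2² − 2·14·2·cos(90°) = 200, so JH = 10·√2.
Step 2: By the law of cosines on triangle HJE: HE² = (10·√2)² + 2² − 2·10·√2·2·cos(45°) = 164, so HE = 2·√41.

Therefore, the length of HE = 2·√41.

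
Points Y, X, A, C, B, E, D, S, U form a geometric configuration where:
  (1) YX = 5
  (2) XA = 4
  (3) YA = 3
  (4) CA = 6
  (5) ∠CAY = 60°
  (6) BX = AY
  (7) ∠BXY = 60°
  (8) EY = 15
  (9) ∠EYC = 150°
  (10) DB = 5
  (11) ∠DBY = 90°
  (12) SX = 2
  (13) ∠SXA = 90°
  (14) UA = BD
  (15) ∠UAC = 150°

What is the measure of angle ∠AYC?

Step 1: By the law of cosines on triangle YAC: YC² = 3² + 6² − 2·3·6·cos(60°) = 27, so YC = 3·√3.
Step 2: By the inverse law of cosines on triangle AYC: cos(∠AYC) = (3² + (3·√3)² − 6²) / (2·3·3·√3) = 0/31.18 = 0, so ∠AYC = 90°.

Therefore, the measure of angle ∠AYC = 90°.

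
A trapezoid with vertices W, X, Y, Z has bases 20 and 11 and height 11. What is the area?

A trapezoid's area equals the midsegment times the height.
The midsegment is (20 + 11) / 2 = 31/2.
Area = 31/2 * 11 = 341/2.

341/2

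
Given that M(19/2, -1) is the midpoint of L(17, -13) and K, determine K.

Using the midpoint formula: M = ((x1 + x2)/2, (y1 + y2)/2)
We know M = (19/2, -1) and L = (17, -13)
For x: 19/2 = (17 + x2)/2, so x2 = 2*19/2 - 17 = 2
For y: -1 = (-13 + y2)/2, so y2 = 2*-1 - -13 = 11
K = (2, 11)

(2, 11)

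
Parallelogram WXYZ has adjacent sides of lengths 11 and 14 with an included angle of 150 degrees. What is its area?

Area = 11 * 14 * sin(150°) = 154 * 1/2 = 77

77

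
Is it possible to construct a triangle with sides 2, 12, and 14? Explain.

Check the triangle inequality: 2 + 12 = 14 ≤ 14.
Since the sum of two sides does not exceed the third, no triangle can be formed.

No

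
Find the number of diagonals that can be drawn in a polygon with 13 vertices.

Total line segments between 13 vertices = C(13,2) = 78.
Subtract the 13 sides: 78 - 13 = 65 diagonals.

65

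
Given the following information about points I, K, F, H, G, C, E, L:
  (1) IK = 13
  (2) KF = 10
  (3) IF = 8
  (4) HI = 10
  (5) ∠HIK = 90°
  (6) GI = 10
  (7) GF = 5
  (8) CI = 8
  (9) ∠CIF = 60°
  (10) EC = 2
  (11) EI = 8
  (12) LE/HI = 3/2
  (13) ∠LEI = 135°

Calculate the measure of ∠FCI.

Step 1: By the law of cosines on triangle CIF: CF² = 8² + 8² − 2·8·8·cos(60°) = 64, so CF = 8.
Step 2: By the inverse law of cosines on triangle FCI: cos(∠FCI) = (8² + 8² − 8²) / (2·8·8) = 64/128 = 0.5, so ∠FCI = 60°.

Therefore, the measure of angle ∠FCI = 60°.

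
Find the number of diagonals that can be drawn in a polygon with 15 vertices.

The number of diagonals in an n-gon is n(n - 3)/2.
For n = 15: 15(15 - 3)/2 = 15 × 12 / 2 = 90.

90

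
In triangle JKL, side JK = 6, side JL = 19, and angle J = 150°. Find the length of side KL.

Law of cosines: KL^2 = 6^2 + 19^2 - 2(6)(19)cos(150°) = 114*sqrt(3) + 397, so KL = sqrt(114*sqrt(3) + 397).

sqrt(114*sqrt(3) + 397)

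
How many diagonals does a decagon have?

The number of diagonals in an n-gon is n(n - 3)/2.
For n = 10: 10(10 - 3)/2 = 10 × 7 / 2 = 35.

35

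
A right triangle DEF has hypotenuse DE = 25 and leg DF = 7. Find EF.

Rearranging the Pythagorean theorem to solve for the unknown leg:
leg^2 = hypotenuse^2 - known_leg^2 = 625 - 49 = 576
leg = sqrt(576) = 24.

24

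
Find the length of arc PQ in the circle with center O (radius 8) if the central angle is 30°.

The full circumference is 2πr = 2π(8) = 16*pi.
The arc spans 30° out of 360°, which is a fraction of 1/12.
Arc length = 16*pi × 1/12 = 4*pi/3.

4*pi/3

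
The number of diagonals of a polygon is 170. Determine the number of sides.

Using d = n(n - 3)/2, we solve 170 = n(n - 3)/2.
So n(n - 3) = 340.
Testing n = 20: 20 * 17 = 340 = 340. Correct.
The polygon has 20 sides.

20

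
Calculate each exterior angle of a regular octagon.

Each exterior angle of a regular n-gon is 360 / n.
For n = 8: 360 / 8 = 45 degrees.

45 degrees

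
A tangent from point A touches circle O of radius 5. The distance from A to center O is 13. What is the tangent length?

The tangent, radius, and line from the external point to the center form a right triangle.
The right angle is where the tangent meets the radius.
By the Pythagorean theorem: tangent² + 5² = 13²
tangent² = 169 - 25 = 144
tangent = 12

12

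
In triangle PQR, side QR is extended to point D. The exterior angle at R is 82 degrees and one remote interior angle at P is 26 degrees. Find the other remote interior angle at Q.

By the exterior angle theorem: exterior angle = sum of remote interior angles.
82 = 26 + angle Q
angle Q = 82 - 26 = 56 degrees

56 degrees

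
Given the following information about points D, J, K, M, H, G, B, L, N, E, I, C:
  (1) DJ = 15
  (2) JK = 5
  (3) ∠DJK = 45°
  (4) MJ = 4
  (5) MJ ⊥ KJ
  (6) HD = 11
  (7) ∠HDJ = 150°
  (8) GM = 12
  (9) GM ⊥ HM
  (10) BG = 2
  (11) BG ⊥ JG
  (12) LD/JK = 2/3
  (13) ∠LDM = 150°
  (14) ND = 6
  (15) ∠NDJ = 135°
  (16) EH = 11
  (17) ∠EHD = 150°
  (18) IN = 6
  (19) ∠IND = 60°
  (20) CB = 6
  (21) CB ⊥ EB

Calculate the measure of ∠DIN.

Step 1: By the law of cosines on triangle IND: ID² = 6² + 6² − 2·6·6·cos(60°) = 36, so ID = 6.
Step 2: By the inverse law of cosines on triangle DIN: cos(∠DIN) = (6² + 6² − 6²) / (2·6·6) = 36/72 = 0.5, so ∠DIN = 60°.

Therefore, the measure of angle ∠DIN = 60°.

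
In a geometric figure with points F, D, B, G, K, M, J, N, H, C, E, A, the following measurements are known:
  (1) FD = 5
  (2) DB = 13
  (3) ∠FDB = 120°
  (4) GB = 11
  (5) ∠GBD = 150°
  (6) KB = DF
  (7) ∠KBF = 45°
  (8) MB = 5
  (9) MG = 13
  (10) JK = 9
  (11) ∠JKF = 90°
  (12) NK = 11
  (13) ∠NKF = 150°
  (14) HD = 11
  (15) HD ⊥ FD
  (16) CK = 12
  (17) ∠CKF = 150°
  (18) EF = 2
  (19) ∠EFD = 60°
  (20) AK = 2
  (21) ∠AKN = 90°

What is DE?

Step 1: By the law of cosines on triangle DFE: DE² = 5² + 2² − 2·5·2·cos(60°) = 19, so DE = √19.

Therefore, the length of DE = √19.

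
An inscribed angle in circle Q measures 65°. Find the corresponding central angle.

The inscribed angle theorem states that a central angle is always twice any inscribed angle that subtends the same arc.
Since the inscribed angle is 65°, the central angle = 2 × 65° = 130°.

130°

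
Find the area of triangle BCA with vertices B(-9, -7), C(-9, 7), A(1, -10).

Shoelace: Area = (1/2)|-9(7--10) + -9(-10--7) + 1(-7-7)| = (1/2)(140) = 70

70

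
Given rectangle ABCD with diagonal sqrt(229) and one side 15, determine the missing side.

The diagonal of a rectangle forms a right triangle with the two sides.
Rearranging the Pythagorean theorem: missing side = sqrt(d^2 - known^2).
= sqrt(229 - 225) = sqrt(4) = 2.

2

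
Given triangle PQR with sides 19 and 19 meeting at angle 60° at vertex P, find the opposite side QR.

By the law of cosines: QR^2 = PQ^2 + PR^2 - 2*PQ*PR*cos(P)
QR^2 = 19^2 + 19^2 - 2*19*19*cos(60°)
QR^2 = 361 + 361 - 722*(1/2)
QR^2 = 361
QR = 19

19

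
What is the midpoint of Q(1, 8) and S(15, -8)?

M = ((x₁ + x₂)/2, (y₁ + y₂)/2)
= ((1 + 15)/2, (8 + -8)/2)
= (16/2, 0/2) = (8, 0)

(8, 0)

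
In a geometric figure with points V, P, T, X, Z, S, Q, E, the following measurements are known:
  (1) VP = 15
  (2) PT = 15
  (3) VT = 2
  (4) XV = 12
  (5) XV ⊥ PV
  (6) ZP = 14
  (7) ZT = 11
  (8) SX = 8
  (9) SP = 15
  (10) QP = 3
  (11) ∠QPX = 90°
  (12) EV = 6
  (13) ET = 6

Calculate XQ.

Step 1: By the law of cosines on triangle XVP: XP² = 12² + 15² − 2·12·15·cos(90°) = 369, so XP = 3·√41.
Step 2: By the law of cosines on triangle XPQ: XQ² = (3·√41)² + 3² − 2·3·√41·3·cos(90°) = 378, so XQ = 3·√42.

Therefore, the length of XQ = 3·√42.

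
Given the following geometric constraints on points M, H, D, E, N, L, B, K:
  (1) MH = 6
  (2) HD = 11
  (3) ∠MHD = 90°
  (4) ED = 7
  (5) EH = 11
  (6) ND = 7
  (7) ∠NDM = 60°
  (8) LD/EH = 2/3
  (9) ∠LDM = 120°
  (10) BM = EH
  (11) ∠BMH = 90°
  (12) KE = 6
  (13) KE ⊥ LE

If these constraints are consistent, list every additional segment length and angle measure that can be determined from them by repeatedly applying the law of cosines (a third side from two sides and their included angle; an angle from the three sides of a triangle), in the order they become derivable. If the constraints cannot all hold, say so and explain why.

The constraints are consistent. Derivable facts, in order:
After 1 step:
- HB = √157
- MD = √157
- ∠DEH = 71.45°
- ∠DHE = 37.11°
- ∠EDH = 71.45°
After 2 steps:
- ML ≈ 17.4
- MN ≈ 10.88
- ∠BHM = 61.39°
- ∠DMH = 61.39°
- ∠HBM = 28.61°
- ∠HDM = 28.61°
After 3 steps:
- ∠DLM = 38.59°
- ∠DML = 21.41°
- ∠DMN = 33.88°
- ∠DNM = 86.12°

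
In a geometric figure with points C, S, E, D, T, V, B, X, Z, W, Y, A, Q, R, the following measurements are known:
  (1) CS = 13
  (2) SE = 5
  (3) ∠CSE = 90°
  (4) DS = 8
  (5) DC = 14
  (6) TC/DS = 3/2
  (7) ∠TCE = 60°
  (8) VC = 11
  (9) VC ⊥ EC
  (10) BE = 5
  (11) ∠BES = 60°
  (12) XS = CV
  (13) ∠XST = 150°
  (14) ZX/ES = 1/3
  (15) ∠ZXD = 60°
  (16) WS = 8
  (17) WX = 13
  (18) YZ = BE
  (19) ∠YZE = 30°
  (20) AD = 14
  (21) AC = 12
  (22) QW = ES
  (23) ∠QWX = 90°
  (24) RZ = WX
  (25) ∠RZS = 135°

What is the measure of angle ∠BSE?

Step 1: By the law of cosines on triangle SEB: SB² = 5² + 5² − 2·5·5·cos(60°) = 25, so SB = 5.
Step 2: By the inverse law of cosines on triangle BSE: cos(∠BSE) = (5² + 5² − 5²) / (2·5·5) = 25/50 = 0.5, so ∠BSE = 60°.

Therefore, the measure of angle ∠BSE = 60°.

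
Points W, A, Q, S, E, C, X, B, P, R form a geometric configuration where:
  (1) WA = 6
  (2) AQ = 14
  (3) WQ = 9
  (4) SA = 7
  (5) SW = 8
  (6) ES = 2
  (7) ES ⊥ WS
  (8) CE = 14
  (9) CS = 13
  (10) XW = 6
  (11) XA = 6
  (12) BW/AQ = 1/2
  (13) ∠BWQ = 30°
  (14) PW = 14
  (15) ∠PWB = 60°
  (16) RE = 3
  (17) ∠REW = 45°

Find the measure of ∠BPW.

From the given relations: BW = 1/2·AQ = 1/2·14 = 7.
Step 1: By the law of cosines on triangle PWB: PB² = 14² + 7² − 2·14·7·cos(60°) = 147, so PB = 7·√3.
Step 2: By the inverse law of cosines on triangle BPW: cos(∠BPW) = ((7·√3)² + 14² − 7²) / (2·7·√3·14) = 294/339.48 = 0.866, so ∠BPW = 30°.

Therefore, the measure of angle ∠BPW = 30°.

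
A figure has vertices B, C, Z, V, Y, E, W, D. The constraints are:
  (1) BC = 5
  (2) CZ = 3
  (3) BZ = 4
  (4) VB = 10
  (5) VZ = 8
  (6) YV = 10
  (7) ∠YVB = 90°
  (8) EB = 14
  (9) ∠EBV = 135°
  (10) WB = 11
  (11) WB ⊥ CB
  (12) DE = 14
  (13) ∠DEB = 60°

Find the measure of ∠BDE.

Step 1: By the law of cosines on triangle DEB: DB² = 14² + 14² − 2·14·14·cos(60°) = 196, so DB = 14.
Step 2: By the inverse law of cosines on triangle BDE: cos(∠BDE) = (14² + 14² − 14²) / (2·14·14) = 196/392 = 0.5, so ∠BDE = 60°.

Therefore, the measure of angle ∠BDE = 60°.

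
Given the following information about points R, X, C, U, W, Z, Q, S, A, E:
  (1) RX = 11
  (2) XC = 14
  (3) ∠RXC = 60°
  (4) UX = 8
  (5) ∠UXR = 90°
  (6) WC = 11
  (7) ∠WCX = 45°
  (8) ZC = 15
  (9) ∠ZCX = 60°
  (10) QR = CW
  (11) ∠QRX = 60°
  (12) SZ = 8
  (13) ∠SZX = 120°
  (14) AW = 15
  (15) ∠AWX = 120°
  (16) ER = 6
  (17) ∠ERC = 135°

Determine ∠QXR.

From the given relations: QR = CW = 11.
Step 1: By the law of cosines on triangle XRQ: XQ² = 11² + 11² − 2·11·11·cos(60°) = 121, so XQ = 11.
Step 2: By the inverse law of cosines on triangle QXR: cos(∠QXR) = (11² + 11² − 11²) / (2·11·11) = 121/242 = 0.5, so ∠QXR = 60°.

Therefore, the measure of angle ∠QXR = 60°.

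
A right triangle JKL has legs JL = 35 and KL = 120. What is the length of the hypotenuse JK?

In a right triangle, the square of the hypotenuse equals the sum of the squares of the two legs.
The legs are 35 and 120, so the hypotenuse = sqrt(1225 + 14400) = sqrt(15625) = 125.

125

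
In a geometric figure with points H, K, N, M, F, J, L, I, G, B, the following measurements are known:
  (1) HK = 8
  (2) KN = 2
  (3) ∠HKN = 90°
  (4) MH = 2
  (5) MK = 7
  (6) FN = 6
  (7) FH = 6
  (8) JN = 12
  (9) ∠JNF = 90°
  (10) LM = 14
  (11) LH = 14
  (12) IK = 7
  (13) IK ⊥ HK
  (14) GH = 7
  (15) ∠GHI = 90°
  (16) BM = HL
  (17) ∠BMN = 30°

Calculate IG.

Step 1: By the law of cosines on triangle HKI: HI² = 8² + 7² − 2·8·7·cos(90°) = 113, so HI = √113.
Step 2: By the law of cosines on triangle IHG: IG² = √113² + 7² − 2·√113·7·cos(90°) = 162, so IG = 9·√2.

Therefore, the length of IG = 9·√2.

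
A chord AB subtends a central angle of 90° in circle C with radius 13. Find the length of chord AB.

Chord length = 2r sin(θ/2)
= 2 × 13 × sin(90°/2)
= 2 × 13 × sin(45°)
= 13*sqrt(2)

13*sqrt(2)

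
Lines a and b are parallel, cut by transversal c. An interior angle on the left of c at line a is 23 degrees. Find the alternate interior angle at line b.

Alternate interior angles lie on opposite sides of the transversal, between the parallel lines.
By the alternate interior angle theorem, they are equal: 23 degrees.

23 degrees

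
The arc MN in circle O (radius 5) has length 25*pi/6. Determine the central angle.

Arc length L = 2πr × θ/360, so θ = 360L / (2πr).
θ = 360 × 25*pi/6 / (2π × 5)
θ = 150°
θ = 150°

150°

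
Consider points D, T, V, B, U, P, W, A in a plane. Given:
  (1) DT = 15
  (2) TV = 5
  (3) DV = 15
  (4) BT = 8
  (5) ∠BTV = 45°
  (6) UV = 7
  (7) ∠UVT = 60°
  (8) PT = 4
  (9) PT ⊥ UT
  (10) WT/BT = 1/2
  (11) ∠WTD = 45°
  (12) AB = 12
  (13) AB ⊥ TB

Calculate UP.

Step 1: By the law of cosines on triangle UVT: UT² = 7² + 5² − 2·7·5·cos(60°) = 39, so UT = √39.
Step 2: By the law of cosines on triangle UTP: UP² = √39² + 4² − 2·√39·4·cos(90°) = 55, so UP = √55.

Therefore, the length of UP = √55.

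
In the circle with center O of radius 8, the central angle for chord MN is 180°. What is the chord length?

Chord = 2(8) sin(90°) = 16

16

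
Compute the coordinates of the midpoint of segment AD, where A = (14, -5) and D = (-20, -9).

The midpoint is the point halfway along the segment.
Move half the horizontal distance: 14 + (-20 - 14)/2 = 14 + -34/2 = -3
Move half the vertical distance: -5 + (-9 - -5)/2 = -5 + -4/2 = -7
Midpoint = (-3, -7)

(-3, -7)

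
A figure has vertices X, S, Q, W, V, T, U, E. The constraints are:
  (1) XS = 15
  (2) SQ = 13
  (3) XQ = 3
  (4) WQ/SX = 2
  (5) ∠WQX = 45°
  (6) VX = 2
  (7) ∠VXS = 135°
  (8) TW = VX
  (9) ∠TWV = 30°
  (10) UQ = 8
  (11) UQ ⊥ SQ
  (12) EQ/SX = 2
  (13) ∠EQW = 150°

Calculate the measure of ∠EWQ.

From the given relations: WQ = 2·SX = 2·15 = 30; EQ = 2·SX = 2·15 = 30.
Step 1: By the law of cosines on triangle WQE: WE² = 30² + 30² − 2·30·30·cos(150°) = 3358.85, so WE ≈ 57.96.
Step 2: By the inverse law of cosines on triangle EWQ: cos(∠EWQ) = (57.96² + 30² − 30²) / (2·57.96·30) = 3358.85/3477.33 = 0.9659, so ∠EWQ = 15°.

Therefore, the measure of angle ∠EWQ = 15°.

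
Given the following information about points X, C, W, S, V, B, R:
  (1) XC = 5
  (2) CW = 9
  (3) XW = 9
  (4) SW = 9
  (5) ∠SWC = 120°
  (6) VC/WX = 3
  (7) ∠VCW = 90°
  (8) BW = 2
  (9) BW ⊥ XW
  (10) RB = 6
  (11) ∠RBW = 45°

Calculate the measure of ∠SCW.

Step 1: By the law of cosines on triangle CWS: CS² = 9² + 9² − 2·9·9·cos(120°) = 243, so CS = 9·√3.
Step 2: By the inverse law of cosines on triangle SCW: cos(∠SCW) = ((9·√3)² + 9² − 9²) / (2·9·√3·9) = 243/280.59 = 0.866, so ∠SCW = 30°.

Therefore, the measure of angle ∠SCW = 30°.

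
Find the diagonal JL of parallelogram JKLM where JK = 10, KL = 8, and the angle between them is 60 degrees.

Law of cosines: d^2 = 10^2 + 8^2 - 2(10)(8)cos(60°) = 84, so d = 2*sqrt(21).

2*sqrt(21)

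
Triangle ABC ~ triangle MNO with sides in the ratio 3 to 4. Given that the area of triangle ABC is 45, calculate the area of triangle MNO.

The ratio of areas of similar triangles = (side ratio)^2.
Side ratio = 3:4, so area ratio = 9:16.
Area of MNO / Area of ABC = 16/9
Area of MNO = 45 * 16/9 = 80

80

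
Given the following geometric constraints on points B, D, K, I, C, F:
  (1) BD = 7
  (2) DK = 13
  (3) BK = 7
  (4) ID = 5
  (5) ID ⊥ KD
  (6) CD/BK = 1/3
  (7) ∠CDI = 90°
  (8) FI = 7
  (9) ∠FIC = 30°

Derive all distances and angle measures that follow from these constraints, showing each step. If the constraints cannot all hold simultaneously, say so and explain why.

The constraints are consistent.

From the given relations:
  CD = 1/3·BK = 1/3·7 ≈ 2.33

Step 1: From KD = 13, DI = 5, and ∠KDI = 90°, by the law of cosines:
  KI² = KD² + DI² - 2·KD·DI·cos(90°) = 169 + 25 - 0 = 194
  KI = √194

Step 2: From ID = 5, DC = 2.33, and ∠IDC = 90°, by the law of cosines:
  IC² = ID² + DC² - 2·ID·DC·cos(90°) = 25 + 5.444 - 0 = 30.44
  IC ≈ 5.52

Step 3: From BD = 7, BK = 7, DK = 13, by the inverse law of cosines:
  cos(∠DBK) = (BD² + BK² - DK²) / (2·BD·BK)
  ∠DBK = 136.43°

Step 4: From DB = 7, DK = 13, BK = 7, by the inverse law of cosines:
  cos(∠BDK) = (DB² + DK² - BK²) / (2·DB·DK)
  ∠BDK = 21.79°

Step 5: From KB = 7, KD = 13, BD = 7, by the inverse law of cosines:
  cos(∠BKD) = (KB² + KD² - BD²) / (2·KB·KD)
  ∠BKD = 21.79°

Step 6: From CI = 5.52, IF = 7, and ∠CIF = 30°, by the law of cosines:
  CF² = CI² + IF² - 2·CI·IF·cos(30°) = 30.44 + 49 - 66.9 = 12.55
  CF ≈ 3.54

Step 7: From KD = 13, KI = √194, DI = 5, by the inverse law of cosines:
  cos(∠DKI) = (KD² + KI² - DI²) / (2·KD·KI)
  ∠DKI = 21.04°

Step 8: From IC = 5.52, ID = 5, CD = 2.33, by the inverse law of cosines:
  cos(∠CID) = (IC² + ID² - CD²) / (2·IC·ID)
  ∠CID = 25.02°

Step 9: From ID = 5, IK = √194, DK = 13, by the inverse law of cosines:
  cos(∠DIK) = (ID² + IK² - DK²) / (2·ID·IK)
  ∠DIK = 68.96°

Step 10: From CD = 2.33, CI = 5.52, DI = 5, by the inverse law of cosines:
  cos(∠DCI) = (CD² + CI² - DI²) / (2·CD·CI)
  ∠DCI = 64.98°

Step 11: From CF = 3.54, CI = 5.52, FI = 7, by the inverse law of cosines:
  cos(∠FCI) = (CF² + CI² - FI²) / (2·CF·CI)
  ∠FCI = 98.84°

Step 12: From FC = 3.54, FI = 7, CI = 5.52, by the inverse law of cosines:
  cos(∠CFI) = (FC² + FI² - CI²) / (2·FC·FI)
  ∠CFI = 51.16°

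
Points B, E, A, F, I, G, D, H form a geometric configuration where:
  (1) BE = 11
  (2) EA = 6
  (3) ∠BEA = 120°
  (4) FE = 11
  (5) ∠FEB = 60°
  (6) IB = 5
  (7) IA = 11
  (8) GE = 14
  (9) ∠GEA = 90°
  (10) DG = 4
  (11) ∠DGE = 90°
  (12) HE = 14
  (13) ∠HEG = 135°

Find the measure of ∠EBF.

Step 1: By the law of cosines on triangle BEF: BF² = 11² + 11² − 2·11·11·cos(60°) = 121, so BF = 11.
Step 2: By the inverse law of cosines on triangle EBF: cos(∠EBF) = (11² + 11² − 11²) / (2·11·11) = 121/242 = 0.5, so ∠EBF = 60°.

Therefore, the measure of angle ∠EBF = 60°.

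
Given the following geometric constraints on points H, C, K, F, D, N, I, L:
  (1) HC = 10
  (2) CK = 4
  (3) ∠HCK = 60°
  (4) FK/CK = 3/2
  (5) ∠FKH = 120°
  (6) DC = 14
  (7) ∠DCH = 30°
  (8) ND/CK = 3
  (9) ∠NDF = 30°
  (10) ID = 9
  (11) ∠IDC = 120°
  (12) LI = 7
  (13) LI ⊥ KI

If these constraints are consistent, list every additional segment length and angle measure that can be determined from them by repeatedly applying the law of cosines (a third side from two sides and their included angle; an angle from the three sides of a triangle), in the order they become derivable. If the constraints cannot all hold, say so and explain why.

The constraints are consistent. Derivable facts, in order:
After 1 step:
- CI ≈ 20.07
- HD ≈ 7.32
- HK = 2·√19
After 2 steps:
- HF ≈ 12.82
- ∠CDH = 43.12°
- ∠CHD = 106.88°
- ∠CHK = 23.41°
- ∠CID = 37.15°
- ∠CKH = 96.59°
- ∠DCI = 22.85°
After 3 steps:
- ∠FHK = 23.91°
- ∠HFK = 36.09°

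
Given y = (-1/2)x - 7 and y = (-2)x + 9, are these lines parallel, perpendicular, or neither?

Slope of line 1: m1 = -1/2
Slope of line 2: m2 = -2
m1 != m2 (-1/2 != -2), so not parallel.
m1 * m2 = (-1/2) * (-2) = 1 != -1, so not perpendicular.
The lines are neither parallel nor perpendicular.

Neither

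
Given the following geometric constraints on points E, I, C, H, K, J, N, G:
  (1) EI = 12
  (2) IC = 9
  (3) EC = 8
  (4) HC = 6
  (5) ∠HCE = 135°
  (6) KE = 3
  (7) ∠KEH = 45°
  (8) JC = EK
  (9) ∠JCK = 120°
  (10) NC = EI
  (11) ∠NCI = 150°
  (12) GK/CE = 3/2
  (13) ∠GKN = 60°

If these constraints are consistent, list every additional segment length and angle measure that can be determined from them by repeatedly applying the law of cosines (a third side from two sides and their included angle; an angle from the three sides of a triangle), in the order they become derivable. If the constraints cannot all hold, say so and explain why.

The constraints are consistent. Derivable facts, in order:
After 1 step:
- EH ≈ 12.96
- IN ≈ 20.3
- ∠CEI = 48.59°
- ∠CIE = 41.81°
- ∠ECI = 89.6°
After 2 steps:
- HK ≈ 11.04
- ∠CEH = 19.11°
- ∠CHE = 25.89°
- ∠CIN = 17.19°
- ∠CNI = 12.81°
After 3 steps:
- ∠EHK = 11.08°
- ∠EKH = 123.92°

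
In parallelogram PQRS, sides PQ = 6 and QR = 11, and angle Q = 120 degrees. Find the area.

Area = 6 * 11 * sin(120°) = 66 * sqrt(3)/2 = 33*sqrt(3)

33*sqrt(3)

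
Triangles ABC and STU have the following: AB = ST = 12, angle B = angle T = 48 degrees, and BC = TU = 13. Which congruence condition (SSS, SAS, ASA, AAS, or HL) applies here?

The given information provides:
AB = ST = 12, angle B = angle T = 48 degrees, and BC = TU = 13
This matches the SAS congruence theorem.
Two pairs of corresponding sides and the included angle are equal (Side-Angle-Side).

SAS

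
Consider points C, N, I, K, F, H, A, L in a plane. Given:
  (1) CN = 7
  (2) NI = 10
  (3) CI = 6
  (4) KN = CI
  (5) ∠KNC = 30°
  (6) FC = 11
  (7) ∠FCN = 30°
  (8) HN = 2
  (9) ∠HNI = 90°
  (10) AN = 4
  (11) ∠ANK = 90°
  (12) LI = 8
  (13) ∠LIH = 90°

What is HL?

Step 1: By the law of cosines on triangle HNI: HI² = 2² + 10² − 2·2·10·cos(90°) = 104, so HI = 2·√26.
Step 2: By the law of cosines on triangle HIL: HL² = (2·√26)² + 8² − 2·2·√26·8·cos(90°) = 168, so HL = 2·√42.

Therefore, the length of HL = 2·√42.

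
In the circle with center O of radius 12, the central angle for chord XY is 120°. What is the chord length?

Drop a perpendicular from the center to the chord, bisecting both the chord and the central angle.
Each half-chord = r sin(θ/2) = 12 sin(60°).
The full chord = 2 × 12 × sin(60°) = 12*sqrt(3).

12*sqrt(3)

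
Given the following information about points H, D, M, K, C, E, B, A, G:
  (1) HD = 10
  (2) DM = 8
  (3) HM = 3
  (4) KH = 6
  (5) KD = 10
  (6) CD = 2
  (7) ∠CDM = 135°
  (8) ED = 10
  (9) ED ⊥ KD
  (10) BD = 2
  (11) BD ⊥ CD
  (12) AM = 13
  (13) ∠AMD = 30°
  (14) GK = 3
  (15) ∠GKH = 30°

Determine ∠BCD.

Step 1: By the law of cosines on triangle CDB: CB² = 2² + 2² − 2·2·2·cos(90°) = 8, so CB = 2·√2.
Step 2: By the inverse law of cosines on triangle BCD: cos(∠BCD) = ((2·√2)² + 2² − 2²) / (2·2·√2·2) = 8/11.31 = 0.7071, so ∠BCD = 45°.

Therefore, the measure of angle ∠BCD = 45°.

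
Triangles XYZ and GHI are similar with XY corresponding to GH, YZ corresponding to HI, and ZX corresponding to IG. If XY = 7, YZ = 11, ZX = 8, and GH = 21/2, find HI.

Since the triangles are similar, the ratio of corresponding sides is constant.
Scale factor k = GH / XY = 21/2 / 7 = 3/2
HI = k * YZ = 3/2 * 11 = 33/2

33/2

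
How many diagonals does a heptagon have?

Each of the 7 vertices connects to 4 non-adjacent vertices via diagonals.
Total connections = 7 × 4 = 28, but each diagonal is counted twice.
Number of diagonals = 28 / 2 = 14.

14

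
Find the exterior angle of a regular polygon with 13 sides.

Each exterior angle of a regular n-gon is 360 / n.
For n = 13: 360 / 13 = 360/13 degrees.

360/13 degrees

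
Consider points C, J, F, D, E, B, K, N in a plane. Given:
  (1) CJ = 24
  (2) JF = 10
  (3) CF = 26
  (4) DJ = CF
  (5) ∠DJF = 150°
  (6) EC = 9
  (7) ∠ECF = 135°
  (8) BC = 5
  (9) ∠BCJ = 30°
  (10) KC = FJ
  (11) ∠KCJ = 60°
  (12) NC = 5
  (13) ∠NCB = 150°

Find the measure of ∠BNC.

Step 1: By the law of cosines on triangle NCB: NB² = 5² + 5² − 2·5·5·cos(150°) = 93.3, so NB ≈ 9.66.
Step 2: By the inverse law of cosines on triangle BNC: cos(∠BNC) = (9.66² + 5² − 5²) / (2·9.66·5) = 93.3/96.59 = 0.9659, so ∠BNC = 15°.

Therefore, the measure of angle ∠BNC = 15°.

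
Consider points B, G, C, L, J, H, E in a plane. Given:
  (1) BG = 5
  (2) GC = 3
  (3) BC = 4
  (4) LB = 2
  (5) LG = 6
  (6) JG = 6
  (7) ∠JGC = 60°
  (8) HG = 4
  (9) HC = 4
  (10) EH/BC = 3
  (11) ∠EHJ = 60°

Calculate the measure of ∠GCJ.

Step 1: By the law of cosines on triangle CGJ: CJ² = 3² + 6² − 2·3·6·cos(60°) = 27, so CJ = 3·√3.
Step 2: By the inverse law of cosines on triangle GCJ: cos(∠GCJ) = (3² + (3·√3)² − 6²) / (2·3·3·√3) = 0/31.18 = 0, so ∠GCJ = 90°.

Therefore, the measure of angle ∠GCJ = 90°.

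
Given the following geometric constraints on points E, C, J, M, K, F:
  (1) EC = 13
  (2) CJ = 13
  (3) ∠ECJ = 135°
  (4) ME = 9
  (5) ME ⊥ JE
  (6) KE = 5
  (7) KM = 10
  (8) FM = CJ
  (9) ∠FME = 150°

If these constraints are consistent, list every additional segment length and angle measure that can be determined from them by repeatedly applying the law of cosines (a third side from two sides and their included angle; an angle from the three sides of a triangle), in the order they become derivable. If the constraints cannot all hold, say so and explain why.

The constraints are consistent. Derivable facts, in order:
After 1 step:
- EF ≈ 21.28
- EJ ≈ 24.02
- ∠EKM = 63.9°
- ∠EMK = 29.93°
- ∠KEM = 86.18°
After 2 steps:
- JM ≈ 25.65
- ∠CEJ = 22.5°
- ∠CJE = 22.5°
- ∠EFM = 12.21°
- ∠FEM = 17.79°
After 3 steps:
- ∠EJM = 20.54°
- ∠EMJ = 69.46°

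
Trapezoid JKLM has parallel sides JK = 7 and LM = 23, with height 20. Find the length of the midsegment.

midsegment = (7 + 23) / 2 = 30 / 2 = 15

15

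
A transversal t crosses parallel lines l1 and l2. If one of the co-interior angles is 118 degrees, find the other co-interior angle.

Co-interior (same-side interior) angles are between the parallel lines on the same side of the transversal.
Unlike corresponding or alternate interior angles, they are supplementary rather than equal.
So the angle = 180 - 118 = 62 degrees.

62 degrees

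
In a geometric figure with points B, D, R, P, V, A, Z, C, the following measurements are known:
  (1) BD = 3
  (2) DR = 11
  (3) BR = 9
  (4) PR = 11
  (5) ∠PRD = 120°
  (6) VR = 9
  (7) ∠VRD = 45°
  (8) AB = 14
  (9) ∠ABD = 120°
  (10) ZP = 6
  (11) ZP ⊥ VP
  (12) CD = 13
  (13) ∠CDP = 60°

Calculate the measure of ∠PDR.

Step 1: By the law of cosines on triangle DRP: DP² = 11² + 11² − 2·11·11·cos(120°) = 363, so DP = 11·√3.
Step 2: By the inverse law of cosines on triangle PDR: cos(∠PDR) = ((11·√3)² + 11² − 11²) / (2·11·√3·11) = 363/419.16 = 0.866, so ∠PDR = 30°.

Therefore, the measure of angle ∠PDR = 30°.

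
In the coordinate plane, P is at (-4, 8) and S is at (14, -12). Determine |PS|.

d = sqrt((14 - -4)^2 + (-12 - 8)^2)
d = sqrt(18^2 + -20^2)
d = sqrt(324 + 400)
d = sqrt(724) = 2*sqrt(181)

2*sqrt(181)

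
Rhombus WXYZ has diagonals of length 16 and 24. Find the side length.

Half-diagonals are 8 and 12. side = sqrt(8^2 + 12^2) = sqrt(208) = 4*sqrt(13)

4*sqrt(13)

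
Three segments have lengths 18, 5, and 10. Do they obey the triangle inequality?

Check the triangle inequality: 5 + 10 = 15 ≤ 18.
Since the sum of two sides does not exceed the third, no triangle can be formed.

No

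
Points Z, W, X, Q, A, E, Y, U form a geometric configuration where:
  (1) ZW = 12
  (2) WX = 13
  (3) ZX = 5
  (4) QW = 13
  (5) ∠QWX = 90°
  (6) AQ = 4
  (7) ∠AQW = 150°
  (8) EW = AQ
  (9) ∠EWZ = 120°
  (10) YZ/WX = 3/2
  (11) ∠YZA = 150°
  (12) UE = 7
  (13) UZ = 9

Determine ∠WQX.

Step 1: By the law of cosines on triangle QWX: QX² = 13² + 13² − 2·13·13·cos(90°) = 338, so QX = 13·√2.
Step 2: By the inverse law of cosines on triangle WQX: cos(∠WQX) = (13² + (13·√2)² − 13²) / (2·13·13·√2) = 338/478 = 0.7071, so ∠WQX = 45°.

Therefore, the measure of angle ∠WQX = 45°.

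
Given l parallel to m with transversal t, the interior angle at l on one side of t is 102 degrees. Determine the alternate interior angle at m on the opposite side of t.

Alternate interior angles are equal: 102 degrees.

102 degrees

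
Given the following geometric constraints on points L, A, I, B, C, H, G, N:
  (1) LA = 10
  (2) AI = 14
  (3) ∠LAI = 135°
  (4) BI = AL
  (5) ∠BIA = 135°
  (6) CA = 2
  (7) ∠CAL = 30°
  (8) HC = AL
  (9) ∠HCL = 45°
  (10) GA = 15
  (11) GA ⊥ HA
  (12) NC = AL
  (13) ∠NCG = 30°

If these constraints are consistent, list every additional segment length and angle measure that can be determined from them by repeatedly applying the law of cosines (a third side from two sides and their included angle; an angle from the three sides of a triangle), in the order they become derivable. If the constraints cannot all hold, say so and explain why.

The constraints are consistent. Derivable facts, in order:
After 1 step:
- AB ≈ 22.23
- LC ≈ 8.33
- LI ≈ 22.23
After 2 steps:
- LH ≈ 7.18
- ∠ABI = 26.45°
- ∠ACL = 143.1°
- ∠AIL = 18.55°
- ∠ALC = 6.9°
- ∠ALI = 26.45°
- ∠BAI = 18.55°
After 3 steps:
- ∠CHL = 55.08°
- ∠CLH = 79.92°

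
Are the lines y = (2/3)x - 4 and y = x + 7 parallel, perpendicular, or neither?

Slope of line 1: m1 = 2/3
Slope of line 2: m2 = 1
For parallel lines we need equal slopes: 2/3 != 1.
For perpendicular lines we need m1*m2 = -1: (2/3)(1) = 2/3 != -1.
Since neither condition holds, the lines are neither parallel nor perpendicular.

Neither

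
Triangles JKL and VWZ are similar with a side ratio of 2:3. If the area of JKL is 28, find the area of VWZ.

Area ratio = (2/3)^2 = 4/9. Area of VWZ = 28 * 9/4 = 63.

63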